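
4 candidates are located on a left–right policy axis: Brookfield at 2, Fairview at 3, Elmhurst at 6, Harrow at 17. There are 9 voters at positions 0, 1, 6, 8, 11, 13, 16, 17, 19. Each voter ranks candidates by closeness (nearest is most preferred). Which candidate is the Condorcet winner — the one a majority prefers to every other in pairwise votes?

Elmhurst

With single-peaked preferences on a line, the Condorcet winner is the candidate closest to the median voter.
The median voter (position 11) is closest to Elmhurst at 6.
Check: Elmhurst vs Harrow — voters closer to Elmhurst: 5 of 9.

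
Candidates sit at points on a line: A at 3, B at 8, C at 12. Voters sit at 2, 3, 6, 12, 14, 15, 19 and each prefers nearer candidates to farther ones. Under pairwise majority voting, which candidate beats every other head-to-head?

With single-peaked preferences on a line, the Condorcet winner is the candidate closest to the median voter.
The median voter (position 12) is closest to C at 12.
Check: C vs A — voters closer to C: 4 of 7.

C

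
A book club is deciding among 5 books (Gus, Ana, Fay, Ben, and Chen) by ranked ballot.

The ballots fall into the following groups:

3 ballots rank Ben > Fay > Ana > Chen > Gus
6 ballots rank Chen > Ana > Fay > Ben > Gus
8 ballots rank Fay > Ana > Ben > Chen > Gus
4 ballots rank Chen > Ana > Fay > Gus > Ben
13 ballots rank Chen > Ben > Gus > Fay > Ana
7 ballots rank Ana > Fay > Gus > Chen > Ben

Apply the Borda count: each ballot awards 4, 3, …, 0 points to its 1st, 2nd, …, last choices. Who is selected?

Chen

Borda scores:
  Gus: 3·0 + 6·0 + 8·0 + 4·1 + 13·2 + 7·2 = 44
  Ana: 3·2 + 6·3 + 8·3 + 4·3 + 13·0 + 7·4 = 88
  Fay: 3·3 + 6·2 + 8·4 + 4·2 + 13·1 + 7·3 = 95
  Ben: 3·4 + 6·1 + 8·2 + 4·0 + 13·3 + 7·0 = 73
  Chen: 3·1 + 6·4 + 8·1 + 4·4 + 13·4 + 7·1 = 110
Chen has the highest total.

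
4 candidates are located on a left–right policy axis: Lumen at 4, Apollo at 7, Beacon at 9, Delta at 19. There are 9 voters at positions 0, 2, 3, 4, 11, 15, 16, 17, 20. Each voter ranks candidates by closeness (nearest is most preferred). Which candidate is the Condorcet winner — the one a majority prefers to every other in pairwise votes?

With single-peaked preferences on a line, the Condorcet winner is the candidate closest to the median voter.
The median voter (position 11) is closest to Beacon at 9.
Check: Beacon vs Apollo — voters closer to Beacon: 5 of 9.

Beacon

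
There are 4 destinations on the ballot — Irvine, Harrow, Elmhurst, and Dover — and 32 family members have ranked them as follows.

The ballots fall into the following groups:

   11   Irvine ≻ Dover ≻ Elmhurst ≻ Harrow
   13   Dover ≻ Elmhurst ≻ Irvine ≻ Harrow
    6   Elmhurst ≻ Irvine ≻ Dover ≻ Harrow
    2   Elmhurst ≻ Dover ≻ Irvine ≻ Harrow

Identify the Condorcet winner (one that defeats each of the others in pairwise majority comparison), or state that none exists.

Head-to-head results (32 voters total):
Irvine vs Harrow: Irvine wins 32–0.
Irvine vs Elmhurst: Elmhurst wins 21–11.
Irvine vs Dover: Irvine wins 17–15.
Harrow vs Elmhurst: Elmhurst wins 32–0.
Harrow vs Dover: Dover wins 32–0.
Elmhurst vs Dover: Dover wins 24–8.
No candidate beats all others: Irvine beats Dover beats Elmhurst beats Irvine, a majority cycle.

There is no Condorcet winner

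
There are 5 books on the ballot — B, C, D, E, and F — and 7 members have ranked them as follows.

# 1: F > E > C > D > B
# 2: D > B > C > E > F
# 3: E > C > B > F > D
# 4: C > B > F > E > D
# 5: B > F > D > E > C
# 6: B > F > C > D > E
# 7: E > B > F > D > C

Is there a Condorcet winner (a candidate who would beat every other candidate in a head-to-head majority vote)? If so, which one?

B

Head-to-head results (7 voters total):
B vs C: B wins 4–3.
B vs D: B wins 5–2.
B vs E: B wins 4–3.
B vs F: B wins 6–1.
C vs D: C wins 4–3.
C vs E: E wins 4–3.
C vs F: F wins 4–3.
D vs E: E wins 4–3.
D vs F: F wins 6–1.
E vs F: F wins 4–3.
B beats each rival — C (4–3), D (5–2), E (4–3), F (6–1) — so B is the Condorcet winner.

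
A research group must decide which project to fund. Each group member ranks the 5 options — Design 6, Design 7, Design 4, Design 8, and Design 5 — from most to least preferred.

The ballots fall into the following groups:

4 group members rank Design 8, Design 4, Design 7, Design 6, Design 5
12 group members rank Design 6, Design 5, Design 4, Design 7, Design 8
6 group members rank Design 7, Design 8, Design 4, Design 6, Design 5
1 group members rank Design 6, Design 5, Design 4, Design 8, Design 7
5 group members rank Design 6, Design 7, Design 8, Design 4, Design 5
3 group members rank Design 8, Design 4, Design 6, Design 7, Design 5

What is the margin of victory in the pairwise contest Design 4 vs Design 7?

Ballots ranking Design 4 above Design 7: 4+12+1+3 = 20.
Ballots ranking Design 7 above Design 4: 6+5 = 11.
Design 4 wins 20–11, a margin of 9.

9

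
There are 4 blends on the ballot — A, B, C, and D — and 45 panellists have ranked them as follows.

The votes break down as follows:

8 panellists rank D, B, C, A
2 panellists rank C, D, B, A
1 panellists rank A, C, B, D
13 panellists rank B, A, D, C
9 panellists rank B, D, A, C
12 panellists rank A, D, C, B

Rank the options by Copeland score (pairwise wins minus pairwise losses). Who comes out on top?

Pairwise results:
  A vs B: B wins 32–13.
  A vs C: A wins 35–10.
  A vs D: A wins 26–19.
  B vs C: B wins 30–15.
  B vs D: B wins 23–22.
  C vs D: D wins 42–3.
Copeland scores (wins − losses):
  A: 2 − 1 = 1
  B: 3 − 0 = 3
  C: 0 − 3 = -3
  D: 1 − 2 = -1
B has the best Copeland score.

B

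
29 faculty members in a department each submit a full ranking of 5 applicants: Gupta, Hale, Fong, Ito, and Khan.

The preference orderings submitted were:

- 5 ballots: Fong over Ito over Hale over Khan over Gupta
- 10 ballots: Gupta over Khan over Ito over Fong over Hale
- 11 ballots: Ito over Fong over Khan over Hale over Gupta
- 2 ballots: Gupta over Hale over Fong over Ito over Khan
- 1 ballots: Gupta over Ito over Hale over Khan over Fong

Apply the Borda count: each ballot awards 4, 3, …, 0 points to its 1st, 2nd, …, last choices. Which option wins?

Borda scores:
  Gupta: 5·0 + 10·4 + 11·0 + 2·4 + 4 = 52
  Hale: 5·2 + 10·0 + 11·1 + 2·3 + 2 = 29
  Fong: 5·4 + 10·1 + 11·3 + 2·2 + 0 = 67
  Ito: 5·3 + 10·2 + 11·4 + 2·1 + 3 = 84
  Khan: 5·1 + 10·3 + 11·2 + 2·0 + 1 = 58
Ito has the highest total.

Ito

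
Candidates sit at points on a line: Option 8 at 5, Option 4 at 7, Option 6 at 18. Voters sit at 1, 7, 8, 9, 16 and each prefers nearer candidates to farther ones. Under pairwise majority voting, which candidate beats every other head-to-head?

Option 4

With single-peaked preferences on a line, the Condorcet winner is the candidate closest to the median voter.
The median voter (position 8) is closest to Option 4 at 7.
Check: Option 4 vs Option 8 — voters closer to Option 4: 4 of 5.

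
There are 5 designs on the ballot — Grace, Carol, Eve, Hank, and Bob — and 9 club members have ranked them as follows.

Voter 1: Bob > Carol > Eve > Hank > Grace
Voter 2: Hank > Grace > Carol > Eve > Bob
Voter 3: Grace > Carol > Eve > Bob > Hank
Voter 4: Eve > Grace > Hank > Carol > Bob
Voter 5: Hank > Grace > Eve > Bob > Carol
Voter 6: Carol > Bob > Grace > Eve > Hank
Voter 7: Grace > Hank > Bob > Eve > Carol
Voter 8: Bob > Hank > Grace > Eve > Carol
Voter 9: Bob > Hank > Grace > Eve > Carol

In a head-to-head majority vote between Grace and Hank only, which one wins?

Ballots ranking Grace above Hank: 4.
Ballots ranking Hank above Grace: 5.
Hank wins the head-to-head, 5–4.

Hank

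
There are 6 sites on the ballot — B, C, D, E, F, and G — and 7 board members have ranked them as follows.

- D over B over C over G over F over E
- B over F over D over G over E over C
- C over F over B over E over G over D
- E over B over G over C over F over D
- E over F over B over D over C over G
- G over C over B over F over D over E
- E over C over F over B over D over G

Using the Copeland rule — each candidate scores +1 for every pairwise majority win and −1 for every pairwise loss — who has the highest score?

B

Pairwise results:
  B vs C: B wins 4–3.
  B vs D: B wins 6–1.
  B vs E: B wins 4–3.
  B vs F: B wins 4–3.
  B vs G: B wins 6–1.
  C vs D: C wins 4–3.
  C vs E: E wins 4–3.
  C vs F: C wins 5–2.
  C vs G: C wins 4–3.
  D vs E: E wins 4–3.
  D vs F: F wins 6–1.
  D vs G: D wins 4–3.
  E vs F: F wins 4–3.
  E vs G: E wins 4–3.
  F vs G: F wins 4–3.
Copeland scores (wins − losses):
  B: 5 − 0 = 5
  C: 3 − 2 = 1
  D: 1 − 4 = -3
  E: 3 − 2 = 1
  F: 3 − 2 = 1
  G: 0 − 5 = -5
B has the best Copeland score.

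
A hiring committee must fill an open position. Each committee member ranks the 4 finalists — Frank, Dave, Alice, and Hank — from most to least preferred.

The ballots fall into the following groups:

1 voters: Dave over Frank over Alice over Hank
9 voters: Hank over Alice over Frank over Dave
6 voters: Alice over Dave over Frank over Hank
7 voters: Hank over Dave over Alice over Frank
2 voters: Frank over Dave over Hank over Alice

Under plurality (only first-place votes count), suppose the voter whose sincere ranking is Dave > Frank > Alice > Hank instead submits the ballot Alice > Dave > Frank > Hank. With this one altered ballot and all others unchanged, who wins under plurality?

Hank

First-place totals with the altered ballot: Frank 2, Dave 0, Alice 7, Hank 16.
The winner is unchanged: still Hank.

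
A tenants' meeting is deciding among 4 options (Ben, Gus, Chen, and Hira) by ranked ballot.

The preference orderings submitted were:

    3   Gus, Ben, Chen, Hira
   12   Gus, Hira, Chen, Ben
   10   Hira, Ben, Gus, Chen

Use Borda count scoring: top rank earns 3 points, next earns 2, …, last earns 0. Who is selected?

Gus

Borda scores:
  Ben: 3·2 + 12·0 + 10·2 = 26
  Gus: 3·3 + 12·3 + 10·1 = 55
  Chen: 3·1 + 12·1 + 10·0 = 15
  Hira: 3·0 + 12·2 + 10·3 = 54
Gus has the highest total.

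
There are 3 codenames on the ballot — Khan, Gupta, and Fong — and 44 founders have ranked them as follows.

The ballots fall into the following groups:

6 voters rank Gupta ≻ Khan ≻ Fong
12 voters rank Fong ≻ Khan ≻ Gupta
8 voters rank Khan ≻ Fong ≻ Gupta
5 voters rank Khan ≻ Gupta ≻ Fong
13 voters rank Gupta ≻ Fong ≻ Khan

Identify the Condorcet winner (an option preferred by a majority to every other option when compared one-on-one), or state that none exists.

Head-to-head results (44 voters total):
Khan vs Gupta: Khan wins 25–19.
Khan vs Fong: Fong wins 25–19.
Gupta vs Fong: Gupta wins 24–20.
No candidate beats all others: Khan beats Gupta beats Fong beats Khan, a majority cycle.

No Condorcet winner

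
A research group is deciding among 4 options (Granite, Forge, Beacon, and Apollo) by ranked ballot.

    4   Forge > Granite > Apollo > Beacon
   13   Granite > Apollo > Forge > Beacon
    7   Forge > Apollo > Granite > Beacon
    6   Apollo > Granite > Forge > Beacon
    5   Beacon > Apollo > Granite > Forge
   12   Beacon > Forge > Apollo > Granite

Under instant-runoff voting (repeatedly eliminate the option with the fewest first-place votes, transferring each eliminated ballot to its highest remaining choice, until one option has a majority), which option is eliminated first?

Round 1: Beacon 17, Granite 13, Forge 11, Apollo 6. Apollo has the fewest and is eliminated.
Round 2: Granite 19, Beacon 17, Forge 11. Forge has the fewest and is eliminated.
Round 3: Granite 30, Beacon 17. Granite has a majority.

Apollo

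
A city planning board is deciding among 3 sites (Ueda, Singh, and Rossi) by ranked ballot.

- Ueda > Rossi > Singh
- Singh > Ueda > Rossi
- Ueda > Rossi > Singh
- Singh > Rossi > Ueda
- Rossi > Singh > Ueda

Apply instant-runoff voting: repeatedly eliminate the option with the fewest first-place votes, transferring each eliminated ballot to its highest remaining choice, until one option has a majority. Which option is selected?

Singh

Round 1: Ueda 2, Singh 2, Rossi 1. Rossi has the fewest and is eliminated.
Round 2: Singh 3, Ueda 2. Singh has a majority.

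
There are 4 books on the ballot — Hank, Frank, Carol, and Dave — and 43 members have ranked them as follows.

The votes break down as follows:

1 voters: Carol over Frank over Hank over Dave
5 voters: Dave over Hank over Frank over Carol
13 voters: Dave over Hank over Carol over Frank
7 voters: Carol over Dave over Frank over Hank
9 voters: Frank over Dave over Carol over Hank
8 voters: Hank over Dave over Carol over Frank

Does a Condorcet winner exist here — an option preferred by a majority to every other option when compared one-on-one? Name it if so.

Head-to-head results (43 voters total):
Hank vs Frank: Hank wins 26–17.
Hank vs Carol: Hank wins 26–17.
Hank vs Dave: Dave wins 34–9.
Frank vs Carol: Carol wins 29–14.
Frank vs Dave: Dave wins 33–10.
Carol vs Dave: Dave wins 35–8.
Dave beats each rival — Hank (34–9), Frank (33–10), Carol (35–8) — so Dave is the Condorcet winner.

Dave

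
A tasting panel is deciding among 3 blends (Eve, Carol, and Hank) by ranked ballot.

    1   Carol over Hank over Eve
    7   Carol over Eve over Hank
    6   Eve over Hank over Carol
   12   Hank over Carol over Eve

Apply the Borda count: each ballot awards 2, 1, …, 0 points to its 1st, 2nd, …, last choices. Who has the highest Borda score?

Hank

Borda scores:
  Eve: 0 + 7·1 + 6·2 + 12·0 = 19
  Carol: 2 + 7·2 + 6·0 + 12·1 = 28
  Hank: 1 + 7·0 + 6·1 + 12·2 = 31
Hank has the highest total.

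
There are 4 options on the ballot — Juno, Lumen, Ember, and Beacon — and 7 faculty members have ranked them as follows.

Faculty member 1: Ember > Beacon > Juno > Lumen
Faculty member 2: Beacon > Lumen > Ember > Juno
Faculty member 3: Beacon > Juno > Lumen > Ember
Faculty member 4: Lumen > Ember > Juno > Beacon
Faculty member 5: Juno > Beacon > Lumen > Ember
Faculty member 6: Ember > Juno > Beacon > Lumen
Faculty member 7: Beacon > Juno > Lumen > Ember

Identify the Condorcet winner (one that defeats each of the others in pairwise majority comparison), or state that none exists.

Head-to-head results (7 voters total):
Juno vs Lumen: Juno wins 5–2.
Juno vs Ember: Ember wins 4–3.
Juno vs Beacon: Beacon wins 4–3.
Lumen vs Ember: Lumen wins 5–2.
Lumen vs Beacon: Beacon wins 6–1.
Ember vs Beacon: Beacon wins 4–3.
Beacon beats each rival — Juno (4–3), Lumen (6–1), Ember (4–3) — so Beacon is the Condorcet winner.

Beacon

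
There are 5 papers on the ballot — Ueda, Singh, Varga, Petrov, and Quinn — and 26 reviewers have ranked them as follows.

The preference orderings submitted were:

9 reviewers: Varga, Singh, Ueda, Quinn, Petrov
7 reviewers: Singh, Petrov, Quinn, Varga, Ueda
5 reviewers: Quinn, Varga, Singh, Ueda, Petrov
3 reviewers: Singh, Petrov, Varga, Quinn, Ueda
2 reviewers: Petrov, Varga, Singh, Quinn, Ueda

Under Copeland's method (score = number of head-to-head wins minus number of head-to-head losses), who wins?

Pairwise results:
  Ueda vs Singh: Singh wins 26–0.
  Ueda vs Varga: Varga wins 26–0.
  Ueda vs Petrov: Ueda wins 14–12.
  Ueda vs Quinn: Quinn wins 17–9.
  Singh vs Varga: Varga wins 16–10.
  Singh vs Petrov: Singh wins 24–2.
  Singh vs Quinn: Singh wins 21–5.
  Varga vs Petrov: Varga wins 14–12.
  Varga vs Quinn: Varga wins 14–12.
  Petrov vs Quinn: Quinn wins 14–12.
Copeland scores (wins − losses):
  Ueda: 1 − 3 = -2
  Singh: 3 − 1 = 2
  Varga: 4 − 0 = 4
  Petrov: 0 − 4 = -4
  Quinn: 2 − 2 = 0
Varga has the best Copeland score.

Varga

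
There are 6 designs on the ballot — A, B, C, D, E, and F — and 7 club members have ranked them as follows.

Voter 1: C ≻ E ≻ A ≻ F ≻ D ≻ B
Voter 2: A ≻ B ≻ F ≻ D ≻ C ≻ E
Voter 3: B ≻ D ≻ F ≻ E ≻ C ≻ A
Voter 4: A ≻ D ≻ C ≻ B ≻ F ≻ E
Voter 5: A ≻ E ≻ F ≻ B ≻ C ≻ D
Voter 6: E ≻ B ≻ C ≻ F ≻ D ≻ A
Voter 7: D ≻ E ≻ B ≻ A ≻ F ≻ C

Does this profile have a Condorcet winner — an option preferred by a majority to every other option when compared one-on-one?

Head-to-head results (7 voters total):
A vs B: A wins 4–3.
A vs C: A wins 4–3.
A vs D: A wins 4–3.
A vs E: E wins 4–3.
A vs F: A wins 5–2.
B vs C: B wins 5–2.
B vs D: B wins 4–3.
B vs E: E wins 4–3.
B vs F: B wins 5–2.
C vs D: D wins 4–3.
C vs E: E wins 4–3.
C vs F: F wins 4–3.
D vs E: D wins 4–3.
D vs F: F wins 4–3.
E vs F: E wins 4–3.
No candidate beats all others: A beats D beats E beats A, a majority cycle.

No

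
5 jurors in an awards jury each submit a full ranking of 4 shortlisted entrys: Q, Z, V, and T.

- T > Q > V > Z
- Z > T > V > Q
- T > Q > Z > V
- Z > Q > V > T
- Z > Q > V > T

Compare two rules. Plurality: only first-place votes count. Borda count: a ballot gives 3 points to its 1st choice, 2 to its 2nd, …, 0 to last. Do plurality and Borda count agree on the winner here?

Plurality first-place counts: Q 0, Z 3, V 0, T 2 → Z.
Borda totals: Q 8, Z 10, V 4, T 8 → Z.
The two rules agree on Z.

Yes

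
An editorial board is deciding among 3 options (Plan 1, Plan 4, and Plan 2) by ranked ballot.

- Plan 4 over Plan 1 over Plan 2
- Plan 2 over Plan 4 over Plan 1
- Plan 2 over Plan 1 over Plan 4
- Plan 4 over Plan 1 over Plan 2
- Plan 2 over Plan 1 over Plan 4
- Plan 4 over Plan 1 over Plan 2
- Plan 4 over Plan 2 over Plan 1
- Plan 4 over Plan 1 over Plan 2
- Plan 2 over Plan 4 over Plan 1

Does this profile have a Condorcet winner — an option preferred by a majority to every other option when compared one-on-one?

Yes

Head-to-head results (9 voters total):
Plan 1 vs Plan 4: Plan 4 wins 7–2.
Plan 1 vs Plan 2: Plan 2 wins 5–4.
Plan 4 vs Plan 2: Plan 4 wins 5–4.
Plan 4 beats each rival — Plan 1 (7–2), Plan 2 (5–4) — so Plan 4 is the Condorcet winner.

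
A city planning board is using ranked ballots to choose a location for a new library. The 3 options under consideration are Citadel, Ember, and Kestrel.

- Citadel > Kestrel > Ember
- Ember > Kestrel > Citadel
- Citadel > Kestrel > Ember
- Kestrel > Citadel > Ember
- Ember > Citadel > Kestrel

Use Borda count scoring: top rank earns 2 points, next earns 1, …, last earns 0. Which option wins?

Borda scores:
  Citadel: 2 + 0 + 2 + 1 + 1 = 6
  Ember: 0 + 2 + 0 + 0 + 2 = 4
  Kestrel: 1 + 1 + 1 + 2 + 0 = 5
Citadel has the highest total.

Citadel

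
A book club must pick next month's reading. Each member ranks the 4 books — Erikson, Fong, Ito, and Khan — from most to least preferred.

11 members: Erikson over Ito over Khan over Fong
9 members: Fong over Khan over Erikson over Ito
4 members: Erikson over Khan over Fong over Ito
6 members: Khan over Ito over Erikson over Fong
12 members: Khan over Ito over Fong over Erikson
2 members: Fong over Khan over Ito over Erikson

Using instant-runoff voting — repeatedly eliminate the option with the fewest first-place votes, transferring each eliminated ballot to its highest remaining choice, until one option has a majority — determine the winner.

Round 1: Khan 18, Erikson 15, Fong 11, Ito 0. Ito has the fewest and is eliminated.
Round 2: Khan 18, Erikson 15, Fong 11. Fong has the fewest and is eliminated.
Round 3: Khan 29, Erikson 15. Khan has a majority.

Khan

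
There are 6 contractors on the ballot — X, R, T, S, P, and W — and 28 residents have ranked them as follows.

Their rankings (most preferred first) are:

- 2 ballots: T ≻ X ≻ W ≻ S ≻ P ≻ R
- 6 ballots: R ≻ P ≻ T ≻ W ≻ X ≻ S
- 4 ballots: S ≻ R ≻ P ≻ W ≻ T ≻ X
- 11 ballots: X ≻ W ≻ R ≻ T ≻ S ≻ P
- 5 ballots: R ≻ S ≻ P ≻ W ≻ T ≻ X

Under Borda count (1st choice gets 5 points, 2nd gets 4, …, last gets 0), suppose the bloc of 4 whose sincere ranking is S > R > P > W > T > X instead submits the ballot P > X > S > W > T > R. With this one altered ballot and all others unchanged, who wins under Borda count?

Borda totals with the altered ballot: X 85, R 88, T 59, S 47, P 61, W 80.
The winner is unchanged: still R.

R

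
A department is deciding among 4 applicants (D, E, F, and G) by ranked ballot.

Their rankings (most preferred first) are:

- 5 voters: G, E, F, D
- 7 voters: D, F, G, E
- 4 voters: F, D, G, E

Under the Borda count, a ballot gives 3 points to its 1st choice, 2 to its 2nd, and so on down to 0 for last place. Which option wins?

F

Borda scores:
  D: 5·0 + 7·3 + 4·2 = 29
  E: 5·2 + 7·0 + 4·0 = 10
  F: 5·1 + 7·2 + 4·3 = 31
  G: 5·3 + 7·1 + 4·1 = 26
F has the highest total.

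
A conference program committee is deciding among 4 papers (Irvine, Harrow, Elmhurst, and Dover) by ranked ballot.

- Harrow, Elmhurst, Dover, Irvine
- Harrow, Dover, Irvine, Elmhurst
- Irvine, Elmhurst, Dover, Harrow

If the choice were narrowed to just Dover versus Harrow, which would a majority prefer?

Harrow

Ballots ranking Dover above Harrow: 1.
Ballots ranking Harrow above Dover: 2.
Harrow wins the head-to-head, 2–1.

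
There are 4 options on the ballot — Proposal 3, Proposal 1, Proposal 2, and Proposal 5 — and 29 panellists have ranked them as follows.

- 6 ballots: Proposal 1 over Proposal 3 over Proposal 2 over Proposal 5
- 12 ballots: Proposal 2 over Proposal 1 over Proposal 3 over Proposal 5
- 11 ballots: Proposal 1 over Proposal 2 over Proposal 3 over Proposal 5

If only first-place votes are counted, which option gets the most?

Proposal 1

First-place vote totals:
  Proposal 3: 0
  Proposal 1: 17
  Proposal 2: 12
  Proposal 5: 0
Proposal 1 has the most first-place votes.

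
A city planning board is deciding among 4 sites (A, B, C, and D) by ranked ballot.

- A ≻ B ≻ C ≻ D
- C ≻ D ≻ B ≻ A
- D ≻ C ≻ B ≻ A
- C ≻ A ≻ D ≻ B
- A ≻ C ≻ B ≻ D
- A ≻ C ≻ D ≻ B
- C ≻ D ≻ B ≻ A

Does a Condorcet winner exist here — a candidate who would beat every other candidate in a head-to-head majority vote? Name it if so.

Head-to-head results (7 voters total):
A vs B: A wins 4–3.
A vs C: C wins 4–3.
A vs D: A wins 4–3.
B vs C: C wins 6–1.
B vs D: D wins 5–2.
C vs D: C wins 6–1.
C beats each rival — A (4–3), B (6–1), D (6–1) — so C is the Condorcet winner.

C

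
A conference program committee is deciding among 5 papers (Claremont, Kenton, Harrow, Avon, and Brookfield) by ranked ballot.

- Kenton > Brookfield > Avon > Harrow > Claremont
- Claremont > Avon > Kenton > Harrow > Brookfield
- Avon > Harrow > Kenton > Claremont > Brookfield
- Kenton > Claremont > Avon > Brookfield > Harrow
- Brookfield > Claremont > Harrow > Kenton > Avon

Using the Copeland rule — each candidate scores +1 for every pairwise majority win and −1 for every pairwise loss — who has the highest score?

Pairwise results:
  Claremont vs Kenton: Kenton wins 3–2.
  Claremont vs Harrow: Claremont wins 3–2.
  Claremont vs Avon: Claremont wins 3–2.
  Claremont vs Brookfield: Claremont wins 3–2.
  Kenton vs Harrow: Kenton wins 3–2.
  Kenton vs Avon: Kenton wins 3–2.
  Kenton vs Brookfield: Kenton wins 4–1.
  Harrow vs Avon: Avon wins 4–1.
  Harrow vs Brookfield: Brookfield wins 3–2.
  Avon vs Brookfield: Avon wins 3–2.
Copeland scores (wins − losses):
  Claremont: 3 − 1 = 2
  Kenton: 4 − 0 = 4
  Harrow: 0 − 4 = -4
  Avon: 2 − 2 = 0
  Brookfield: 1 − 3 = -2
Kenton has the best Copeland score.

Kenton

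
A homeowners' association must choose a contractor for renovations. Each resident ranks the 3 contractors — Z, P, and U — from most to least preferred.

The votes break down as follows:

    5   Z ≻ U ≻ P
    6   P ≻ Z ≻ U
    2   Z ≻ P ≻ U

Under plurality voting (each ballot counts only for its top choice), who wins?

First-place vote totals:
  Z: 7
  P: 6
  U: 0
Z has the most first-place votes.

Z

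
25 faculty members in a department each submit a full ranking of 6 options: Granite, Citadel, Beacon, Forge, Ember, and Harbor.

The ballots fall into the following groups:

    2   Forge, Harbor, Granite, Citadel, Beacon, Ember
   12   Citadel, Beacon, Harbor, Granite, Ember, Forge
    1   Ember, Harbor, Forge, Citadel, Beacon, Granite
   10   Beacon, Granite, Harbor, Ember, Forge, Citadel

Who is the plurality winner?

Citadel

First-place vote totals:
  Granite: 0
  Citadel: 12
  Beacon: 10
  Forge: 2
  Ember: 1
  Harbor: 0
Citadel has the most first-place votes.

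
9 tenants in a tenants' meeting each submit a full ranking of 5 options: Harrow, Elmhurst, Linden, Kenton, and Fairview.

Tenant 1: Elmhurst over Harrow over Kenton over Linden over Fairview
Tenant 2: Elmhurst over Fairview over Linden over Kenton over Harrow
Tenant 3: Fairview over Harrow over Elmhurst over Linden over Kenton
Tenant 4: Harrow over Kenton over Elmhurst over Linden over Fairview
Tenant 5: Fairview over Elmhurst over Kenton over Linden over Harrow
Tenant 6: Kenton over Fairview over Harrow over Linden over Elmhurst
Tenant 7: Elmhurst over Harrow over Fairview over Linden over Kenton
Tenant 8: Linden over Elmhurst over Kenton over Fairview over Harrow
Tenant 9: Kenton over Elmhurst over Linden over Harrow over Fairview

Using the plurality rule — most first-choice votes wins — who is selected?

Elmhurst

First-place vote totals:
  Harrow: 1
  Elmhurst: 3
  Linden: 1
  Kenton: 2
  Fairview: 2
Elmhurst has the most first-place votes.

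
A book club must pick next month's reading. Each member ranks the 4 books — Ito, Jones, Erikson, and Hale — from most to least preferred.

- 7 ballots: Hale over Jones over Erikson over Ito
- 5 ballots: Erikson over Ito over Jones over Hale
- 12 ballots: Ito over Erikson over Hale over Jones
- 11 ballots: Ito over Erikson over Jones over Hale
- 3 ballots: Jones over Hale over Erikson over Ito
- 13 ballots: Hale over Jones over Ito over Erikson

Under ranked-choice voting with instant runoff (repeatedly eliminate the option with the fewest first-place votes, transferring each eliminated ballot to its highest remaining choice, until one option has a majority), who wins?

Ito

Round 1: Ito 23, Hale 20, Erikson 5, Jones 3. Jones has the fewest and is eliminated.
Round 2: Ito 23, Hale 23, Erikson 5. Erikson has the fewest and is eliminated.
Round 3: Ito 28, Hale 23. Ito has a majority.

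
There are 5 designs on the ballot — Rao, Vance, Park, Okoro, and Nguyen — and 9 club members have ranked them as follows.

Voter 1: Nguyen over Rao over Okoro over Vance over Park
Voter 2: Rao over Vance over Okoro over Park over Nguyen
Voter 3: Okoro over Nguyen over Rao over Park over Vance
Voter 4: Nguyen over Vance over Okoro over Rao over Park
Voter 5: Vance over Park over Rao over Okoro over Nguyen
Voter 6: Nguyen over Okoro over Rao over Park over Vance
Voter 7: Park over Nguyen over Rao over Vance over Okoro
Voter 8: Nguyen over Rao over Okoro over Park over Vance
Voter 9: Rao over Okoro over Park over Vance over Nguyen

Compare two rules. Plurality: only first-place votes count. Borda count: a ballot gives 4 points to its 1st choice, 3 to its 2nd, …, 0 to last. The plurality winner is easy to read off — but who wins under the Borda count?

Rao

Plurality first-place counts: Rao 2, Vance 1, Park 1, Okoro 1, Nguyen 4 → Nguyen.
Borda totals: Rao 23, Vance 13, Park 13, Okoro 19, Nguyen 22 → Rao.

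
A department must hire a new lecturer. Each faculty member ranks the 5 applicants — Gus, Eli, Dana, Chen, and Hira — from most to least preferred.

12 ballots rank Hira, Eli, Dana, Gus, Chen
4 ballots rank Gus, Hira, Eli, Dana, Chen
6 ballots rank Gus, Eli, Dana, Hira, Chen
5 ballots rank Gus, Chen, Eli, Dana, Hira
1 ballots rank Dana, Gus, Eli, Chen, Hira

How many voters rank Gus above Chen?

Ballots ranking Gus above Chen: 12+4+6+5+1 = 28.
Ballots ranking Chen above Gus: 0.
So 28 of 28 voters prefer Gus to Chen.

28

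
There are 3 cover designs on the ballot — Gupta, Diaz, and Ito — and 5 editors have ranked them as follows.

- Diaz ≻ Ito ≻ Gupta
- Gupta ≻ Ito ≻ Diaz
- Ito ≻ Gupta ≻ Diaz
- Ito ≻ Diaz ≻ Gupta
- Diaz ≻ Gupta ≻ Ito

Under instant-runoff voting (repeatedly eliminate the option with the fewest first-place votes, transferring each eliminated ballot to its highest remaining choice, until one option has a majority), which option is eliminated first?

Round 1: Diaz 2, Ito 2, Gupta 1. Gupta has the fewest and is eliminated.
Round 2: Ito 3, Diaz 2. Ito has a majority.

Gupta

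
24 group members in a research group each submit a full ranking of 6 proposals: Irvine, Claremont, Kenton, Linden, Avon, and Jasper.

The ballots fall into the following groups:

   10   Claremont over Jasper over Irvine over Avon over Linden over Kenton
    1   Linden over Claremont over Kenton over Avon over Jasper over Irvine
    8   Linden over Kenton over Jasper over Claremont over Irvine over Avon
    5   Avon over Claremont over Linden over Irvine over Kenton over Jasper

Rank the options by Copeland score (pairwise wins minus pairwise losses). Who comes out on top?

Pairwise results:
  Irvine vs Claremont: Claremont wins 24–0.
  Irvine vs Kenton: Irvine wins 15–9.
  Irvine vs Linden: Linden wins 14–10.
  Irvine vs Avon: Irvine wins 18–6.
  Irvine vs Jasper: Jasper wins 19–5.
  Claremont vs Kenton: Claremont wins 16–8.
  Claremont vs Linden: Claremont wins 15–9.
  Claremont vs Avon: Claremont wins 19–5.
  Claremont vs Jasper: Claremont wins 16–8.
  Kenton vs Linden: Linden wins 24–0.
  Kenton vs Avon: Avon wins 15–9.
  Kenton vs Jasper: Kenton wins 14–10.
  Linden vs Avon: Avon wins 15–9.
  Linden vs Jasper: Linden wins 14–10.
  Avon vs Jasper: Jasper wins 18–6.
Copeland scores (wins − losses):
  Irvine: 2 − 3 = -1
  Claremont: 5 − 0 = 5
  Kenton: 1 − 4 = -3
  Linden: 3 − 2 = 1
  Avon: 2 − 3 = -1
  Jasper: 2 − 3 = -1
Claremont has the best Copeland score.

Claremont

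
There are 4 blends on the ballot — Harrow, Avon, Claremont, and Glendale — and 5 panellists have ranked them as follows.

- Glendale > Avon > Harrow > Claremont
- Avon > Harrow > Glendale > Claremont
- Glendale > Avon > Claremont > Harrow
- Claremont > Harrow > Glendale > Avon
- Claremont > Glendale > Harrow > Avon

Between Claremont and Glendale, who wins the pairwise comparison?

Ballots ranking Claremont above Glendale: 2.
Ballots ranking Glendale above Claremont: 3.
Glendale wins the head-to-head, 3–2.

Glendale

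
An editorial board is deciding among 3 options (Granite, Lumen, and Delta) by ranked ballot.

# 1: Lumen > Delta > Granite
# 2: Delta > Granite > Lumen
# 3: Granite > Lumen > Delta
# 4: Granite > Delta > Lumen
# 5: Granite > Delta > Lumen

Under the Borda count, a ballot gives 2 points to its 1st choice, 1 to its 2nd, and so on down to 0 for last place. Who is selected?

Granite

Borda scores:
  Granite: 0 + 1 + 2 + 2 + 2 = 7
  Lumen: 2 + 0 + 1 + 0 + 0 = 3
  Delta: 1 + 2 + 0 + 1 + 1 = 5
Granite has the highest total.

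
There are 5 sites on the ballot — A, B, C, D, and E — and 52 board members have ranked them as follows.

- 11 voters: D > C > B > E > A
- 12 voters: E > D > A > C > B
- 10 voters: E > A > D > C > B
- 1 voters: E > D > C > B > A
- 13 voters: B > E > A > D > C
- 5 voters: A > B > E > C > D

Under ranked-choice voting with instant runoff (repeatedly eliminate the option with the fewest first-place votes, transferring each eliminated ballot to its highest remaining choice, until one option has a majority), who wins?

B

Round 1: E 23, B 13, D 11, A 5, C 0. C has the fewest and is eliminated.
Round 2: E 23, B 13, D 11, A 5. A has the fewest and is eliminated.
Round 3: E 23, B 18, D 11. D has the fewest and is eliminated.
Round 4: B 29, E 23. B has a majority.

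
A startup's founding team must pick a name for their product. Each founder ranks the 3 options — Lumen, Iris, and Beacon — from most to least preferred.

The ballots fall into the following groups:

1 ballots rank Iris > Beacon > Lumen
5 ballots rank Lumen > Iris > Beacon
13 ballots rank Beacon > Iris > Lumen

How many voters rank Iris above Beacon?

Ballots ranking Iris above Beacon: 1+5 = 6.
Ballots ranking Beacon above Iris: 13.
So 6 of 19 voters prefer Iris to Beacon.

6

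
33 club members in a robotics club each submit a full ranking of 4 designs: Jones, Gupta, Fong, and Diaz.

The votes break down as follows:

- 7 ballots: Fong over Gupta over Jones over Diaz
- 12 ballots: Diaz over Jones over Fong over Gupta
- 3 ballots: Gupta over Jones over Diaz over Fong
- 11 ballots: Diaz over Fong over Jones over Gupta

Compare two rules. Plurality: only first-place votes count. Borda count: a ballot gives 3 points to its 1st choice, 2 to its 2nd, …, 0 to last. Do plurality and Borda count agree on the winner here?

Yes

Plurality first-place counts: Jones 0, Gupta 3, Fong 7, Diaz 23 → Diaz.
Borda totals: Jones 48, Gupta 23, Fong 55, Diaz 72 → Diaz.
The two rules agree on Diaz.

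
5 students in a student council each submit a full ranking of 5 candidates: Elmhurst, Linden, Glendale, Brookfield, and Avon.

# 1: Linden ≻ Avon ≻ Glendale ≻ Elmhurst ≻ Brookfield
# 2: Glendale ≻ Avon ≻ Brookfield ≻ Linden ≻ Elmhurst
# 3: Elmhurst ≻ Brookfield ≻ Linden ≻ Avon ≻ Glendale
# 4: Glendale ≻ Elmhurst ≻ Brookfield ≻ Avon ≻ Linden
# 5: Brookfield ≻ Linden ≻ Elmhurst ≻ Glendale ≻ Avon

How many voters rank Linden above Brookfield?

1

Ballots ranking Linden above Brookfield: 1.
Ballots ranking Brookfield above Linden: 4.
So 1 of 5 voters prefer Linden to Brookfield.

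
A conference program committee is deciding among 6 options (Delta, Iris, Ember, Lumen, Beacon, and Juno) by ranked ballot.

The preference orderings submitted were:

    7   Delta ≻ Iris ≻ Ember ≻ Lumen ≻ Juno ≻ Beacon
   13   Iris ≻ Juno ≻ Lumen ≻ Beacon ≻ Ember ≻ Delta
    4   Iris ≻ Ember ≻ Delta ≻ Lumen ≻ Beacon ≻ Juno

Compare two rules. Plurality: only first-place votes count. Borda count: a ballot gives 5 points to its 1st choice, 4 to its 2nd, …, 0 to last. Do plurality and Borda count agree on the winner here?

Plurality first-place counts: Delta 7, Iris 17, Ember 0, Lumen 0, Beacon 0, Juno 0 → Iris.
Borda totals: Delta 47, Iris 113, Ember 50, Lumen 61, Beacon 30, Juno 59 → Iris.
The two rules agree on Iris.

Yes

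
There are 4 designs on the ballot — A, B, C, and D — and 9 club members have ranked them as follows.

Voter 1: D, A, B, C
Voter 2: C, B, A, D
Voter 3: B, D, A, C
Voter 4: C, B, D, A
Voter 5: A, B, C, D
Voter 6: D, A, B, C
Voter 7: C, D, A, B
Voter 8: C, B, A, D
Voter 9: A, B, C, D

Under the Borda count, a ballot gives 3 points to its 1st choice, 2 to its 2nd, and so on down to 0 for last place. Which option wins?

B

Borda scores:
  A: 2 + 1 + 1 + 0 + 3 + 2 + 1 + 1 + 3 = 14
  B: 1 + 2 + 3 + 2 + 2 + 1 + 0 + 2 + 2 = 15
  C: 0 + 3 + 0 + 3 + 1 + 0 + 3 + 3 + 1 = 14
  D: 3 + 0 + 2 + 1 + 0 + 3 + 2 + 0 + 0 = 11
B has the highest total.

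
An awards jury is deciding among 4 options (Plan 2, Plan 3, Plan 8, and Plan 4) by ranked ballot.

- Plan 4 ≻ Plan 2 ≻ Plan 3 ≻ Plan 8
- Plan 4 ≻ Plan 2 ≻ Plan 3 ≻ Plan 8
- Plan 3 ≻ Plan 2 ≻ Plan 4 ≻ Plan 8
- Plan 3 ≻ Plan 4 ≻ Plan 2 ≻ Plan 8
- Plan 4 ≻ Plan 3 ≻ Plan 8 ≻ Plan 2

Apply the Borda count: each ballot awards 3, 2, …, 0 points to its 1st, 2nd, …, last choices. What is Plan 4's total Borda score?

Borda scores:
  Plan 2: 2 + 2 + 2 + 1 + 0 = 7
  Plan 3: 1 + 1 + 3 + 3 + 2 = 10
  Plan 8: 0 + 0 + 0 + 0 + 1 = 1
  Plan 4: 3 + 3 + 1 + 2 + 3 = 12

12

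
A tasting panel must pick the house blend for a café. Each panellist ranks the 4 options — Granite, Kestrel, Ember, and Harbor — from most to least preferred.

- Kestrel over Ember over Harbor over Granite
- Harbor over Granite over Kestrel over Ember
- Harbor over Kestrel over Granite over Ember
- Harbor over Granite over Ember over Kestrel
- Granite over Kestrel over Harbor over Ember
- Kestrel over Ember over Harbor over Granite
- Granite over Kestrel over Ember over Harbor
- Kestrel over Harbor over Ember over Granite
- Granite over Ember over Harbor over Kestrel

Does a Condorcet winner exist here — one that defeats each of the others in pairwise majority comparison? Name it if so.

There is no Condorcet winner

Head-to-head results (9 voters total):
Granite vs Kestrel: Granite wins 5–4.
Granite vs Ember: Granite wins 6–3.
Granite vs Harbor: Harbor wins 6–3.
Kestrel vs Ember: Kestrel wins 7–2.
Kestrel vs Harbor: Kestrel wins 5–4.
Ember vs Harbor: Harbor wins 5–4.
No candidate beats all others: Granite beats Kestrel beats Harbor beats Granite, a majority cycle.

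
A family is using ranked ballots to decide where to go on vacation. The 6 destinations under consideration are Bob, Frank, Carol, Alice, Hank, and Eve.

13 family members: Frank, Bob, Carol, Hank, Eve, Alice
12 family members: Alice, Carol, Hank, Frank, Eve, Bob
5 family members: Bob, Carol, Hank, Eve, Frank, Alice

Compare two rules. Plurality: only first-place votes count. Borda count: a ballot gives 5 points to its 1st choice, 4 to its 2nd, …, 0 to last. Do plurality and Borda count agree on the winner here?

No

Plurality first-place counts: Bob 5, Frank 13, Carol 0, Alice 12, Hank 0, Eve 0 → Frank.
Borda totals: Bob 77, Frank 94, Carol 107, Alice 60, Hank 77, Eve 35 → Carol.
The two rules disagree: plurality picks Frank, Borda picks Carol.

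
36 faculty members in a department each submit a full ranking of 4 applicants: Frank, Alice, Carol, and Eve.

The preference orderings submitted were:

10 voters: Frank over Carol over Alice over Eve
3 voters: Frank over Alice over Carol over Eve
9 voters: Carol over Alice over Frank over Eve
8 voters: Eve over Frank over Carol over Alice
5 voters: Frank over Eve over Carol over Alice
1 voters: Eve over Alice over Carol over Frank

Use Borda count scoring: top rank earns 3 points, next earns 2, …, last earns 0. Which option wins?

Borda scores:
  Frank: 10·3 + 3·3 + 9·1 + 8·2 + 5·3 + 0 = 79
  Alice: 10·1 + 3·2 + 9·2 + 8·0 + 5·0 + 2 = 36
  Carol: 10·2 + 3·1 + 9·3 + 8·1 + 5·1 + 1 = 64
  Eve: 10·0 + 3·0 + 9·0 + 8·3 + 5·2 + 3 = 37
Frank has the highest total.

Frank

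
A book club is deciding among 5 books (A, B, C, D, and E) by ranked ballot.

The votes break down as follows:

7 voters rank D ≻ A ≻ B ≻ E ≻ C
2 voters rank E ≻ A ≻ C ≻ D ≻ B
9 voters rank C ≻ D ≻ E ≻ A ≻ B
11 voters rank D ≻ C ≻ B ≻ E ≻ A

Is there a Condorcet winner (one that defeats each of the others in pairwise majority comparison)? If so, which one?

D

Head-to-head results (29 voters total):
A vs B: A wins 18–11.
A vs C: C wins 20–9.
A vs D: D wins 27–2.
A vs E: E wins 22–7.
B vs C: C wins 22–7.
B vs D: D wins 29–0.
B vs E: B wins 18–11.
C vs D: D wins 18–11.
C vs E: C wins 20–9.
D vs E: D wins 27–2.
D beats each rival — A (27–2), B (29–0), C (18–11), E (27–2) — so D is the Condorcet winner.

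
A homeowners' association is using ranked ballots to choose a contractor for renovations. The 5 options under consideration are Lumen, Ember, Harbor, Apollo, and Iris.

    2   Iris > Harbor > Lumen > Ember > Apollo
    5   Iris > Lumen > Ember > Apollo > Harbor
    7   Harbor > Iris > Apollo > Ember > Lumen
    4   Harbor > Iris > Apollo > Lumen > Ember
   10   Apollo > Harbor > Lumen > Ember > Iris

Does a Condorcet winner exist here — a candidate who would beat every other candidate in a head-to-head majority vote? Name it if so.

Head-to-head results (28 voters total):
Lumen vs Ember: Lumen wins 21–7.
Lumen vs Harbor: Harbor wins 23–5.
Lumen vs Apollo: Apollo wins 21–7.
Lumen vs Iris: Iris wins 18–10.
Ember vs Harbor: Harbor wins 23–5.
Ember vs Apollo: Apollo wins 21–7.
Ember vs Iris: Iris wins 18–10.
Harbor vs Apollo: Apollo wins 15–13.
Harbor vs Iris: Harbor wins 21–7.
Apollo vs Iris: Iris wins 18–10.
No candidate beats all others: Harbor beats Iris beats Apollo beats Harbor, a majority cycle.

There is no Condorcet winner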